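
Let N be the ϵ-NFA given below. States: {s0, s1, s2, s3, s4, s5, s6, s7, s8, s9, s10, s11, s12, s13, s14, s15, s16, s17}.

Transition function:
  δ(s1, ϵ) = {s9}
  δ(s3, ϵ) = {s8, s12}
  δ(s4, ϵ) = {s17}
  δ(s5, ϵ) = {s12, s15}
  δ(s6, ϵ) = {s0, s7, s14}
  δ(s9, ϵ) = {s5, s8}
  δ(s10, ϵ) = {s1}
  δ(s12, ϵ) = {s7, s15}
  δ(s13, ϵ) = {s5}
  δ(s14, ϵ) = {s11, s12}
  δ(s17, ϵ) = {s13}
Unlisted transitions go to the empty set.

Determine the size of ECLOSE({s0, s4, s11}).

9

Start with {s0, s4, s11}.
From s4 via ϵ: add s17.
From s17 via ϵ: add s13.
From s13 via ϵ: add s5.
From s5 via ϵ: add s12, s15.
From s12 via ϵ: add s7.
ϵ-closure = {s0, s4, s5, s7, s11, s12, s13, s15, s17}, which has 9 states.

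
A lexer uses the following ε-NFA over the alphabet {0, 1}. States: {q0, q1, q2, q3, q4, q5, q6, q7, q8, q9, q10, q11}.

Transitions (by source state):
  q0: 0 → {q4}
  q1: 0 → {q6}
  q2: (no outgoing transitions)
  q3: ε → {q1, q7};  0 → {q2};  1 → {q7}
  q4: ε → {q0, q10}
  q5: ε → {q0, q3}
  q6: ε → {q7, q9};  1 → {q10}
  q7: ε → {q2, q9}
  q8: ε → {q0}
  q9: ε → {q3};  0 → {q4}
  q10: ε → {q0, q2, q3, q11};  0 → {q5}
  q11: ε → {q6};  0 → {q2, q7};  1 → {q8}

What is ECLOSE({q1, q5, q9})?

{q0, q1, q2, q3, q5, q7, q9}

Start with {q1, q5, q9}.
From q5 via ε: add q0, q3.
From q3 via ε: add q7.
From q7 via ε: add q2.
No new states can be added; the closed set is {q0, q1, q2, q3, q5, q7, q9}.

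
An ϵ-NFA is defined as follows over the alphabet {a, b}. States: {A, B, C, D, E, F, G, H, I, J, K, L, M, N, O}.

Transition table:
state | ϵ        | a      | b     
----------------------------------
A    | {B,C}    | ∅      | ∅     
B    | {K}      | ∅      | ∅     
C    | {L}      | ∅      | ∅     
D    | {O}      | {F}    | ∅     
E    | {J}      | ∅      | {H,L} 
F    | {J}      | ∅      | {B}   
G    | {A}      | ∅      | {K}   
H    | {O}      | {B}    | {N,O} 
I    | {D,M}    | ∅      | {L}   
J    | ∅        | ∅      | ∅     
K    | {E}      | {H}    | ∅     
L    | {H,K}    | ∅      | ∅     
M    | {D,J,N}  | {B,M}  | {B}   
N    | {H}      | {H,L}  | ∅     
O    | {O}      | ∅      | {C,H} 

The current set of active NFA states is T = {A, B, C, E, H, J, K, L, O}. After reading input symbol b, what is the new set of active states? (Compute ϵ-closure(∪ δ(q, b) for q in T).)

E on b → {H, L}.
H on b → {N, O}.
O on b → {C, H}.
No b-transition from A, B, C, J, K, L.
Union after reading b: {C, H, L, N, O}.
Now take the ϵ-closure:
From L via ϵ: add K.
From K via ϵ: add E.
From E via ϵ: add J.
No new states can be added; the closed set is {C, E, H, J, K, L, N, O}.

{C, E, H, J, K, L, N, O}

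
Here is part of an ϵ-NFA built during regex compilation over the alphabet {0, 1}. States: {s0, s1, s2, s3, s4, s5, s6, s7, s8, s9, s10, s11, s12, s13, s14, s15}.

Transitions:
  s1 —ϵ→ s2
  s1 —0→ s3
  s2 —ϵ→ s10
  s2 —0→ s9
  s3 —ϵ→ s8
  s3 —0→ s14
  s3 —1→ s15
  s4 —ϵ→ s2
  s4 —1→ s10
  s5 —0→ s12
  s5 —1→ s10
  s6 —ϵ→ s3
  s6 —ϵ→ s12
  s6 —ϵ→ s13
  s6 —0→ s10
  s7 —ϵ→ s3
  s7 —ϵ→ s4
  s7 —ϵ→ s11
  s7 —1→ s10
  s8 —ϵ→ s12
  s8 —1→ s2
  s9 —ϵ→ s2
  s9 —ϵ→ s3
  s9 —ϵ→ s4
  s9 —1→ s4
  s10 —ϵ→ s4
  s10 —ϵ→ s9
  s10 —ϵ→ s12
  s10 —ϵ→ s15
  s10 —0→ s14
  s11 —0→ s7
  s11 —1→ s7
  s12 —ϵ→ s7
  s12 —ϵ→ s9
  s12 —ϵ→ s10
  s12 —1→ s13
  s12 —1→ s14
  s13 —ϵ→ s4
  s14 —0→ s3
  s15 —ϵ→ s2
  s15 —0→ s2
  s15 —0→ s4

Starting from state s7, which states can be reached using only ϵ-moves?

{s2, s3, s4, s7, s8, s9, s10, s11, s12, s15}

Start with {s7}.
From s7 via ϵ: add s3, s4, s11.
From s3 via ϵ: add s8.
From s4 via ϵ: add s2.
From s2 via ϵ: add s10.
From s8 via ϵ: add s12.
From s10 via ϵ: add s9, s15.
No new states can be added; the closed set is {s2, s3, s4, s7, s8, s9, s10, s11, s12, s15}.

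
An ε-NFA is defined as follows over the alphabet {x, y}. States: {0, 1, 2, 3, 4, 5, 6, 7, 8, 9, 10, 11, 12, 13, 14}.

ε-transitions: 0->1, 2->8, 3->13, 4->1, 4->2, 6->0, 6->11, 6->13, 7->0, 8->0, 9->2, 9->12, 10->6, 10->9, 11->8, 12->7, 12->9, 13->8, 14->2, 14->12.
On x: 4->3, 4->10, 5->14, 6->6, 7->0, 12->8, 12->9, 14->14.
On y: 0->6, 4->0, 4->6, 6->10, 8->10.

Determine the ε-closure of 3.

{0, 1, 3, 8, 13}

Start with {3}.
From 3 via ε: add 13.
From 13 via ε: add 8.
From 8 via ε: add 0.
From 0 via ε: add 1.
No new states can be added; the closed set is {0, 1, 3, 8, 13}.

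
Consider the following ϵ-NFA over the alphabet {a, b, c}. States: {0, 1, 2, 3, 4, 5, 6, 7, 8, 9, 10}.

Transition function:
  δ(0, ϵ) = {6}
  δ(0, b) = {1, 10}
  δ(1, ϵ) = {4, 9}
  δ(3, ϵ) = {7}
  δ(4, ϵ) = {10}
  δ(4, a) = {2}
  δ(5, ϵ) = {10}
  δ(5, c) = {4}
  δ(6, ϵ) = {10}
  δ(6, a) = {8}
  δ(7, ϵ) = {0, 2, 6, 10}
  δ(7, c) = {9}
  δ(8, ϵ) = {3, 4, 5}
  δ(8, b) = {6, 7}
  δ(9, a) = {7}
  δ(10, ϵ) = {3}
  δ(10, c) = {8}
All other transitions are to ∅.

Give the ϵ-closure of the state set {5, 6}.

Start with {5, 6}.
From 5 via ϵ: add 10.
From 10 via ϵ: add 3.
From 3 via ϵ: add 7.
From 7 via ϵ: add 0, 2.
No new states can be added; the closed set is {0, 2, 3, 5, 6, 7, 10}.

{0, 2, 3, 5, 6, 7, 10}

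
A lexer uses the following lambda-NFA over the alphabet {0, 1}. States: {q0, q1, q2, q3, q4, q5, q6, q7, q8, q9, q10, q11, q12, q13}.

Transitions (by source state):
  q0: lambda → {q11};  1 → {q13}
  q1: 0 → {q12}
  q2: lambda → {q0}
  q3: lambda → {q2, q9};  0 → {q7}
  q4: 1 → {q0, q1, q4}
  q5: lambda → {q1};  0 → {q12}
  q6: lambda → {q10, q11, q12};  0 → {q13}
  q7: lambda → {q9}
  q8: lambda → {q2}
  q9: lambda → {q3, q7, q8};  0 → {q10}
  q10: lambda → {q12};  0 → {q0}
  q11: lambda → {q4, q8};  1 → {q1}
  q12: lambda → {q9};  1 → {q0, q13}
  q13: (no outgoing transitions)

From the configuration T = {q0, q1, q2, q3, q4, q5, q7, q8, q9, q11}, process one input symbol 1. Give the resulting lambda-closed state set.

{q0, q1, q2, q4, q8, q11, q13}

q0 on 1 → {q13}.
q4 on 1 → {q0, q1, q4}.
q11 on 1 → {q1}.
No 1-transition from q1, q2, q3, q5, q7, q8, q9.
Union after reading 1: {q0, q1, q4, q13}.
Now take the lambda-closure:
From q0 via lambda: add q11.
From q11 via lambda: add q8.
From q8 via lambda: add q2.
No new states can be added; the closed set is {q0, q1, q2, q4, q8, q11, q13}.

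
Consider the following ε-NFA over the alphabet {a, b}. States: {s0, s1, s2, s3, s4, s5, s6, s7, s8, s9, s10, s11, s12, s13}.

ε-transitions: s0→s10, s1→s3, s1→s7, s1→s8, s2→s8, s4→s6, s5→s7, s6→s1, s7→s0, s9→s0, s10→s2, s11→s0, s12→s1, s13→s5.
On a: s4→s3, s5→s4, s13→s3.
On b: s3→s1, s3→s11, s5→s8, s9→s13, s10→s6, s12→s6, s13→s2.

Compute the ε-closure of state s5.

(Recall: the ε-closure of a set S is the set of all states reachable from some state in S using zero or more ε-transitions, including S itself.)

Start with {s5}.
From s5 via ε: add s7.
From s7 via ε: add s0.
From s0 via ε: add s10.
From s10 via ε: add s2.
From s2 via ε: add s8.
No new states can be added; the closed set is {s0, s2, s5, s7, s8, s10}.

{s0, s2, s5, s7, s8, s10}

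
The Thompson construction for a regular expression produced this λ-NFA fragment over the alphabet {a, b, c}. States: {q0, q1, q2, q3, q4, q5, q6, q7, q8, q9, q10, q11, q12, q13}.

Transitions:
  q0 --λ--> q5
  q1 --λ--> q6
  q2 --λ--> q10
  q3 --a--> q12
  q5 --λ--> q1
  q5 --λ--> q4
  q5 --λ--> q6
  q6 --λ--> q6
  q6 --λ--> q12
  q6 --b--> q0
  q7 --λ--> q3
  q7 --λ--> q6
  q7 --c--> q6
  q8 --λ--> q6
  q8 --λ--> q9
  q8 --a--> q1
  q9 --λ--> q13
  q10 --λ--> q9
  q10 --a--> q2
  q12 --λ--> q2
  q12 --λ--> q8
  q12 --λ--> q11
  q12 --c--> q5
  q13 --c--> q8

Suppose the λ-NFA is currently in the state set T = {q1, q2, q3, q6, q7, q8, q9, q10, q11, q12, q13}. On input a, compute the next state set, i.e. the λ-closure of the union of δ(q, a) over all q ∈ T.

{q1, q2, q6, q8, q9, q10, q11, q12, q13}

q3 on a → {q12}.
q8 on a → {q1}.
q10 on a → {q2}.
No a-transition from q1, q2, q6, q7, q9, q11, q12, q13.
Union after reading a: {q1, q2, q12}.
Now take the λ-closure:
From q1 via λ: add q6.
From q2 via λ: add q10.
From q12 via λ: add q8, q11.
From q8 via λ: add q9.
From q9 via λ: add q13.
No new states can be added; the closed set is {q1, q2, q6, q8, q9, q10, q11, q12, q13}.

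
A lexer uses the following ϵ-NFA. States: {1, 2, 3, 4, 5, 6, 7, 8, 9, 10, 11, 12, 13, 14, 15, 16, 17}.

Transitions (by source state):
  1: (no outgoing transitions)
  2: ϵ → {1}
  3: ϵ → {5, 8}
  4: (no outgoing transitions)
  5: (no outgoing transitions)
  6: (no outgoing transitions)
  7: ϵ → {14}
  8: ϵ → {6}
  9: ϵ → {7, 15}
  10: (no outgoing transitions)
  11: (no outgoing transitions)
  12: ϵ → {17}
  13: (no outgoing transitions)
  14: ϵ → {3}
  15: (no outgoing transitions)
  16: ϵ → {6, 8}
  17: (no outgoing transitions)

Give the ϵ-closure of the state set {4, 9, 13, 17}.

Start with {4, 9, 13, 17}.
From 9 via ϵ: add 7, 15.
From 7 via ϵ: add 14.
From 14 via ϵ: add 3.
From 3 via ϵ: add 5, 8.
From 8 via ϵ: add 6.
No new states can be added; the closed set is {3, 4, 5, 6, 7, 8, 9, 13, 14, 15, 17}.

{3, 4, 5, 6, 7, 8, 9, 13, 14, 15, 17}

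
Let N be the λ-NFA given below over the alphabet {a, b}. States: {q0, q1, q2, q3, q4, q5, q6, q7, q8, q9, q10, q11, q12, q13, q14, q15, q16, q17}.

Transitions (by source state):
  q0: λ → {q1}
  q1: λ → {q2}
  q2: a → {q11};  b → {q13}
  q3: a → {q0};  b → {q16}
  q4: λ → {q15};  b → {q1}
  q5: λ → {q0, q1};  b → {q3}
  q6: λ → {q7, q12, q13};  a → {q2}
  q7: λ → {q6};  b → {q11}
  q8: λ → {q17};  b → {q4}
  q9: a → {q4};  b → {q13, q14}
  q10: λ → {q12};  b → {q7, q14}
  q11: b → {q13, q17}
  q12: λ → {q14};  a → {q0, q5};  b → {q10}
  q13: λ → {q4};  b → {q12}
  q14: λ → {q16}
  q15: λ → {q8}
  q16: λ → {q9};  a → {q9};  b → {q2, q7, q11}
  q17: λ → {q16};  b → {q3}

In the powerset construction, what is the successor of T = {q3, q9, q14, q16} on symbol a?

{q0, q1, q2, q4, q8, q9, q15, q16, q17}

q3 on a → {q0}.
q9 on a → {q4}.
q16 on a → {q9}.
No a-transition from q14.
Union after reading a: {q0, q4, q9}.
Now take the λ-closure:
From q0 via λ: add q1.
From q4 via λ: add q15.
From q1 via λ: add q2.
From q15 via λ: add q8.
From q8 via λ: add q17.
From q17 via λ: add q16.
No new states can be added; the closed set is {q0, q1, q2, q4, q8, q9, q15, q16, q17}.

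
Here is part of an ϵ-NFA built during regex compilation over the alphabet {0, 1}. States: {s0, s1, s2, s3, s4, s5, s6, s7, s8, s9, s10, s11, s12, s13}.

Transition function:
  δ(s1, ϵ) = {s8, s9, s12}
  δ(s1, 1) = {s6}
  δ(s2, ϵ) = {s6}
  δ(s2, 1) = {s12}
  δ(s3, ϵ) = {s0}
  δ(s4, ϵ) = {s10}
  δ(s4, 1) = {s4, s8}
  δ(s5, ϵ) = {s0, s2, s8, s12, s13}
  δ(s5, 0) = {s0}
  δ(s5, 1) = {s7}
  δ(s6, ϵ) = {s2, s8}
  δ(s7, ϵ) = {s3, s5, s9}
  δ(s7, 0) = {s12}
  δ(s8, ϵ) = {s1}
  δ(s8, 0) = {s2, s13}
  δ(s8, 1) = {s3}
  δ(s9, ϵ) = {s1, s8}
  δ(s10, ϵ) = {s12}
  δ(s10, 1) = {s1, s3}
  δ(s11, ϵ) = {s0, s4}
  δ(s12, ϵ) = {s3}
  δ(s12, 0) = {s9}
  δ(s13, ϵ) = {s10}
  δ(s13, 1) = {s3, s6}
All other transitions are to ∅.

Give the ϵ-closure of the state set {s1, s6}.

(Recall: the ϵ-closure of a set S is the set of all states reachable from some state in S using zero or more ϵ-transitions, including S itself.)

Start with {s1, s6}.
From s1 via ϵ: add s8, s9, s12.
From s6 via ϵ: add s2.
From s12 via ϵ: add s3.
From s3 via ϵ: add s0.
No new states can be added; the closed set is {s0, s1, s2, s3, s6, s8, s9, s12}.

{s0, s1, s2, s3, s6, s8, s9, s12}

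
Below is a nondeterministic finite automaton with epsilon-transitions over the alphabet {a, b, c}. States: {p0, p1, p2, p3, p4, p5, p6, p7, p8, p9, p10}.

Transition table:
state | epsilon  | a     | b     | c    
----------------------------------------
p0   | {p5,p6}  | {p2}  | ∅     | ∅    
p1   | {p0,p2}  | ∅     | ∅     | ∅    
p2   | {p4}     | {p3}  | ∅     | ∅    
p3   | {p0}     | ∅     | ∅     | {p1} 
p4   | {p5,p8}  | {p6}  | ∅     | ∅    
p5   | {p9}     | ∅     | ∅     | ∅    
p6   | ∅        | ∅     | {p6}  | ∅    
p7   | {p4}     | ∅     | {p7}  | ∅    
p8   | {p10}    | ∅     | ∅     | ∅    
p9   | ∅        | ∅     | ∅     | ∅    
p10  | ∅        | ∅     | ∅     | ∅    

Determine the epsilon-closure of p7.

{p4, p5, p7, p8, p9, p10}

Start with {p7}.
From p7 via epsilon: add p4.
From p4 via epsilon: add p5, p8.
From p5 via epsilon: add p9.
From p8 via epsilon: add p10.
No new states can be added; the closed set is {p4, p5, p7, p8, p9, p10}.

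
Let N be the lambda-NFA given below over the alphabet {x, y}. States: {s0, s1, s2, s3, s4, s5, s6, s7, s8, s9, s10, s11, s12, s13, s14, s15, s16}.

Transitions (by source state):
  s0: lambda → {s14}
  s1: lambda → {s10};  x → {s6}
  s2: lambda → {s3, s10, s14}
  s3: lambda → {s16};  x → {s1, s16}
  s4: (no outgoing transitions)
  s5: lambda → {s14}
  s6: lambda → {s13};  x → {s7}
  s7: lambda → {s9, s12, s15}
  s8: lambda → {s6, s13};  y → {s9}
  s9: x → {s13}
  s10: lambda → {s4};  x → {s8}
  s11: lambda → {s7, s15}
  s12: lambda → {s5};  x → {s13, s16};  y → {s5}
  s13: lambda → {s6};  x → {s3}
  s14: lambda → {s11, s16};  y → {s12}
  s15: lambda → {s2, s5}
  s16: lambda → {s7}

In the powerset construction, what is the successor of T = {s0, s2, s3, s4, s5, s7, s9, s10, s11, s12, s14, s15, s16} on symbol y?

s12 on y → {s5}.
s14 on y → {s12}.
No y-transition from s0, s2, s3, s4, s5, s7, s9, s10, s11, s15, s16.
Union after reading y: {s5, s12}.
Now take the lambda-closure:
From s5 via lambda: add s14.
From s14 via lambda: add s11, s16.
From s11 via lambda: add s7, s15.
From s7 via lambda: add s9.
From s15 via lambda: add s2.
From s2 via lambda: add s3, s10.
From s10 via lambda: add s4.
No new states can be added; the closed set is {s2, s3, s4, s5, s7, s9, s10, s11, s12, s14, s15, s16}.

{s2, s3, s4, s5, s7, s9, s10, s11, s12, s14, s15, s16}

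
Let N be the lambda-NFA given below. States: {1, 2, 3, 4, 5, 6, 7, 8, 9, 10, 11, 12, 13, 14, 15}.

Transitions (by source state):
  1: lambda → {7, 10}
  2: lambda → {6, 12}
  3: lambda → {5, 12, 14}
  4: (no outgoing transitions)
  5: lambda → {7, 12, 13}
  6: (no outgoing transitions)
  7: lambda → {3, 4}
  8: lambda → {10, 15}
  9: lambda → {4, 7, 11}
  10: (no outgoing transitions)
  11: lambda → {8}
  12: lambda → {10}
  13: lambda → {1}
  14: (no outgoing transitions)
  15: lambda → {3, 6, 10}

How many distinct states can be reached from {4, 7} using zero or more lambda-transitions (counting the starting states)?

9

Start with {4, 7}.
From 7 via lambda: add 3.
From 3 via lambda: add 5, 12, 14.
From 5 via lambda: add 13.
From 12 via lambda: add 10.
From 13 via lambda: add 1.
lambda-closure = {1, 3, 4, 5, 7, 10, 12, 13, 14}, which has 9 states.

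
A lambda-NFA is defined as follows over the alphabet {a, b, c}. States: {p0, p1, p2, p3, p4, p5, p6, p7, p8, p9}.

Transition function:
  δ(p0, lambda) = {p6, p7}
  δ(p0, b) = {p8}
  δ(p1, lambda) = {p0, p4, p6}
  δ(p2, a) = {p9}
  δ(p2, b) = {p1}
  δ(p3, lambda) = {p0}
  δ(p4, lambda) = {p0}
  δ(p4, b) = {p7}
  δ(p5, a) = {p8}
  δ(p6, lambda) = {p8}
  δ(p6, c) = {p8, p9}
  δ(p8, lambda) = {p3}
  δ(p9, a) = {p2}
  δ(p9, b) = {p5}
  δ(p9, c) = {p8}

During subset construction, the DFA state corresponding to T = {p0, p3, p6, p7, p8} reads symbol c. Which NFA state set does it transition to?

p6 on c → {p8, p9}.
No c-transition from p0, p3, p7, p8.
Union after reading c: {p8, p9}.
Now take the lambda-closure:
From p8 via lambda: add p3.
From p3 via lambda: add p0.
From p0 via lambda: add p6, p7.
No new states can be added; the closed set is {p0, p3, p6, p7, p8, p9}.

{p0, p3, p6, p7, p8, p9}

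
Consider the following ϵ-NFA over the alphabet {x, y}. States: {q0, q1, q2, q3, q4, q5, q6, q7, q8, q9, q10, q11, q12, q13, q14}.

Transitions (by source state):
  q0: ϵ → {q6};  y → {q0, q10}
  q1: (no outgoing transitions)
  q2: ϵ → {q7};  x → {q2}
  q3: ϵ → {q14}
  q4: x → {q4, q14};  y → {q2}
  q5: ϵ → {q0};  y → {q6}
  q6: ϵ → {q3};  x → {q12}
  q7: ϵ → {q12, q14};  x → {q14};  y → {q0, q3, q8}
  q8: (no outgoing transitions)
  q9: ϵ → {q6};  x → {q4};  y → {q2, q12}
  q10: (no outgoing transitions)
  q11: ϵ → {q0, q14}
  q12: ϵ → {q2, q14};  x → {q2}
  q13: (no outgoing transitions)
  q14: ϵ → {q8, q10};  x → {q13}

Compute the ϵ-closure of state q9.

{q3, q6, q8, q9, q10, q14}

Start with {q9}.
From q9 via ϵ: add q6.
From q6 via ϵ: add q3.
From q3 via ϵ: add q14.
From q14 via ϵ: add q8, q10.
No new states can be added; the closed set is {q3, q6, q8, q9, q10, q14}.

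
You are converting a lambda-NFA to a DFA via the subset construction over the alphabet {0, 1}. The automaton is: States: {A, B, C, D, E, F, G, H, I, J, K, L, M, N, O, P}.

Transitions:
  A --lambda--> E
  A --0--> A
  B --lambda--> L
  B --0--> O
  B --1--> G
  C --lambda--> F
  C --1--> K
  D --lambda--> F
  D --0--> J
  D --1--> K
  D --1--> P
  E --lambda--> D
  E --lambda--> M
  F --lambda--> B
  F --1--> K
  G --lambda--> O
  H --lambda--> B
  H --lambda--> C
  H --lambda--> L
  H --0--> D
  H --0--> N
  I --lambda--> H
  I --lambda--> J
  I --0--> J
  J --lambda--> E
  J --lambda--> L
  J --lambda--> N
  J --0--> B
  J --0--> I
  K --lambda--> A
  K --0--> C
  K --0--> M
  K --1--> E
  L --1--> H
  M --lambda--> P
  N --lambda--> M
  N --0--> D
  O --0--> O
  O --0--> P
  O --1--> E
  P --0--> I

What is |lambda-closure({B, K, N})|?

10

Start with {B, K, N}.
From B via lambda: add L.
From K via lambda: add A.
From N via lambda: add M.
From A via lambda: add E.
From M via lambda: add P.
From E via lambda: add D.
From D via lambda: add F.
lambda-closure = {A, B, D, E, F, K, L, M, N, P}, which has 10 states.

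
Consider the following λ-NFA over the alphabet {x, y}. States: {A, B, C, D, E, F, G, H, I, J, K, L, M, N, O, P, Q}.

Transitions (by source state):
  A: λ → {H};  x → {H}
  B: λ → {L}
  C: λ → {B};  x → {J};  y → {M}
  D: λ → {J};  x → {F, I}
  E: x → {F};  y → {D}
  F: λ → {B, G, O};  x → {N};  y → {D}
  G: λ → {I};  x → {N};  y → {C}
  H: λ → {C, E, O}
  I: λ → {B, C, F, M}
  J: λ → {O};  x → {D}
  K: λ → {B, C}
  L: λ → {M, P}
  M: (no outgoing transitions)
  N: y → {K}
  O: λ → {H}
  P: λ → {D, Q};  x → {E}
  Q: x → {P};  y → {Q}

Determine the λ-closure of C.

Start with {C}.
From C via λ: add B.
From B via λ: add L.
From L via λ: add M, P.
From P via λ: add D, Q.
From D via λ: add J.
From J via λ: add O.
From O via λ: add H.
From H via λ: add E.
No new states can be added; the closed set is {B, C, D, E, H, J, L, M, O, P, Q}.

{B, C, D, E, H, J, L, M, O, P, Q}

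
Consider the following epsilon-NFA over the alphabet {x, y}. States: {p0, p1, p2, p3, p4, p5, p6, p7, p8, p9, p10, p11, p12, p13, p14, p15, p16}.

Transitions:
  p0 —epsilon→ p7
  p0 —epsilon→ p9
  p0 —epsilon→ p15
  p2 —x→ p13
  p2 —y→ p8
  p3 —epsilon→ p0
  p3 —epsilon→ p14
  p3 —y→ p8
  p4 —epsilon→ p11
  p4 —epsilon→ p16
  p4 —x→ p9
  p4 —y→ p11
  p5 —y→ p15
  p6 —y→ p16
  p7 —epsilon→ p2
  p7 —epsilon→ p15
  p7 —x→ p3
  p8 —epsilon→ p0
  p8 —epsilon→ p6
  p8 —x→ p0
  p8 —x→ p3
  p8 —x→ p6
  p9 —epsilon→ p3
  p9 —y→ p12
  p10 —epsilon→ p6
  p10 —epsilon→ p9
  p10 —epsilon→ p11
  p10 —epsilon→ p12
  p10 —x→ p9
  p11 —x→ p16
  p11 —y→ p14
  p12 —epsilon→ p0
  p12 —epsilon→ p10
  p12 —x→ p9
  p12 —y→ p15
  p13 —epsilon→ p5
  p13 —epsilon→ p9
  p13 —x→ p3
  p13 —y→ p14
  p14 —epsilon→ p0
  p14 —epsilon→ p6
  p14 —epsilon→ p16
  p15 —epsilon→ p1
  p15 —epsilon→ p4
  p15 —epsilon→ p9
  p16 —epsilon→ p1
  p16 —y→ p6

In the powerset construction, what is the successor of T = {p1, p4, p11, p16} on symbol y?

p4 on y → {p11}.
p11 on y → {p14}.
p16 on y → {p6}.
No y-transition from p1.
Union after reading y: {p6, p11, p14}.
Now take the epsilon-closure:
From p14 via epsilon: add p0, p16.
From p0 via epsilon: add p7, p9, p15.
From p16 via epsilon: add p1.
From p7 via epsilon: add p2.
From p9 via epsilon: add p3.
From p15 via epsilon: add p4.
No new states can be added; the closed set is {p0, p1, p2, p3, p4, p6, p7, p9, p11, p14, p15, p16}.

{p0, p1, p2, p3, p4, p6, p7, p9, p11, p14, p15, p16}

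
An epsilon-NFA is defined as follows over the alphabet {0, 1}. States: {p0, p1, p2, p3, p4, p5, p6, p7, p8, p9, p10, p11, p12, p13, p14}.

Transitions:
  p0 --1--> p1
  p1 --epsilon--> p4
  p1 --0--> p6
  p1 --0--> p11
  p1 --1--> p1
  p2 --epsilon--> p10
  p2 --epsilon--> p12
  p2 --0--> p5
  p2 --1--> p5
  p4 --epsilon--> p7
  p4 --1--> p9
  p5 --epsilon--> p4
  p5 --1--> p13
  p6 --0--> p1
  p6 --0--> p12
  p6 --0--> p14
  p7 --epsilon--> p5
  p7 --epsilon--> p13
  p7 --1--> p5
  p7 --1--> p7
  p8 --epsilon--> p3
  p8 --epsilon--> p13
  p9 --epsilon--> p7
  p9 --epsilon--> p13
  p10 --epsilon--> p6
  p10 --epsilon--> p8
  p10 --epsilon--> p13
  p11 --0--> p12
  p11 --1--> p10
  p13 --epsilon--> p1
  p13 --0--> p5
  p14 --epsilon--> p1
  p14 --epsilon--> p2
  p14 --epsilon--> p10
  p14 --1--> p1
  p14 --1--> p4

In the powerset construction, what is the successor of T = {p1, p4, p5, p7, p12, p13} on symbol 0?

{p1, p4, p5, p6, p7, p11, p13}

p1 on 0 → {p6, p11}.
p13 on 0 → {p5}.
No 0-transition from p4, p5, p7, p12.
Union after reading 0: {p5, p6, p11}.
Now take the epsilon-closure:
From p5 via epsilon: add p4.
From p4 via epsilon: add p7.
From p7 via epsilon: add p13.
From p13 via epsilon: add p1.
No new states can be added; the closed set is {p1, p4, p5, p6, p7, p11, p13}.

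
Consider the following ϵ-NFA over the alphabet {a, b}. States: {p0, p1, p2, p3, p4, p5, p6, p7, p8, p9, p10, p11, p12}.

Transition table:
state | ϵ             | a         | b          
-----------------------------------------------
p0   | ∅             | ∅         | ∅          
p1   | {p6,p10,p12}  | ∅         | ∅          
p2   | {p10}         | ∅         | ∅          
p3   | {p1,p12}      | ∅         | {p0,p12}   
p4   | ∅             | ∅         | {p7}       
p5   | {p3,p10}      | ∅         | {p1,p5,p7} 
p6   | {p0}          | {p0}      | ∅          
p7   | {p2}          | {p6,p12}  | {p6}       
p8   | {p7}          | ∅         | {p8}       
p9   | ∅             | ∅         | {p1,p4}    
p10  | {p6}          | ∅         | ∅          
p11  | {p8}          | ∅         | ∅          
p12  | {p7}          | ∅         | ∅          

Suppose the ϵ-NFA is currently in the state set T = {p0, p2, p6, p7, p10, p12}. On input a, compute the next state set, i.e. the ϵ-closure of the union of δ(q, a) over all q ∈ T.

{p0, p2, p6, p7, p10, p12}

p6 on a → {p0}.
p7 on a → {p6, p12}.
No a-transition from p0, p2, p10, p12.
Union after reading a: {p0, p6, p12}.
Now take the ϵ-closure:
From p12 via ϵ: add p7.
From p7 via ϵ: add p2.
From p2 via ϵ: add p10.
No new states can be added; the closed set is {p0, p2, p6, p7, p10, p12}.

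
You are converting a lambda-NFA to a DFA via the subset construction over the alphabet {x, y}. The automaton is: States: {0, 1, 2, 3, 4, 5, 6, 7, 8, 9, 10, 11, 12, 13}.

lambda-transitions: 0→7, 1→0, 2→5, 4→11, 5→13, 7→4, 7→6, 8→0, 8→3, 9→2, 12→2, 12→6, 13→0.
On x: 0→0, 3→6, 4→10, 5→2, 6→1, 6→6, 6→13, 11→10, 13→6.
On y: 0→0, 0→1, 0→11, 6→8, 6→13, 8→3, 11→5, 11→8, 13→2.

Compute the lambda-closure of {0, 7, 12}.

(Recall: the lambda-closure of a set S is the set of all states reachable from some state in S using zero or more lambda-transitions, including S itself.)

{0, 2, 4, 5, 6, 7, 11, 12, 13}

Start with {0, 7, 12}.
From 7 via lambda: add 4, 6.
From 12 via lambda: add 2.
From 2 via lambda: add 5.
From 4 via lambda: add 11.
From 5 via lambda: add 13.
No new states can be added; the closed set is {0, 2, 4, 5, 6, 7, 11, 12, 13}.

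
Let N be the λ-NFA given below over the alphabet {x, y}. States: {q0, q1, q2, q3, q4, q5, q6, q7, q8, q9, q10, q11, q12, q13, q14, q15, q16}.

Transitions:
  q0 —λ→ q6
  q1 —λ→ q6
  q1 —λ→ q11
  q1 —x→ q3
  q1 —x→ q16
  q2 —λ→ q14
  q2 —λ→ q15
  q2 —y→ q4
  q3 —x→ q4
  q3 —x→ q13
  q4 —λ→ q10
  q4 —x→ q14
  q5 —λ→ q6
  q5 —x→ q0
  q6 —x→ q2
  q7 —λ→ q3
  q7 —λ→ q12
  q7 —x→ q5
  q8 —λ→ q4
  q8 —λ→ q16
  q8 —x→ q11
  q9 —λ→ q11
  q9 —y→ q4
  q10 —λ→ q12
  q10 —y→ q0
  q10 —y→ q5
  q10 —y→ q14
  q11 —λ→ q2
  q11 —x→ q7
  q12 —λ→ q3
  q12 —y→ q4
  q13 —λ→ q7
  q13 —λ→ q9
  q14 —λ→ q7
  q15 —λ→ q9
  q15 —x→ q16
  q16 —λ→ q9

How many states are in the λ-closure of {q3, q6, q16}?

10

Start with {q3, q6, q16}.
From q16 via λ: add q9.
From q9 via λ: add q11.
From q11 via λ: add q2.
From q2 via λ: add q14, q15.
From q14 via λ: add q7.
From q7 via λ: add q12.
λ-closure = {q2, q3, q6, q7, q9, q11, q12, q14, q15, q16}, which has 10 states.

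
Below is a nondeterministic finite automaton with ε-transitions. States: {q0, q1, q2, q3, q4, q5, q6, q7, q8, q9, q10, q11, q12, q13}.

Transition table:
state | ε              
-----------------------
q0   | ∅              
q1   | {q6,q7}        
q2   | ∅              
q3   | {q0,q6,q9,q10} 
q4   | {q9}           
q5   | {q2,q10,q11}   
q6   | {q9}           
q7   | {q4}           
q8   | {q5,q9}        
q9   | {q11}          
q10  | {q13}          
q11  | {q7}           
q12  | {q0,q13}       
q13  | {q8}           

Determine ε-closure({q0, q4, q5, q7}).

{q0, q2, q4, q5, q7, q8, q9, q10, q11, q13}

Start with {q0, q4, q5, q7}.
From q4 via ε: add q9.
From q5 via ε: add q2, q10, q11.
From q10 via ε: add q13.
From q13 via ε: add q8.
No new states can be added; the closed set is {q0, q2, q4, q5, q7, q8, q9, q10, q11, q13}.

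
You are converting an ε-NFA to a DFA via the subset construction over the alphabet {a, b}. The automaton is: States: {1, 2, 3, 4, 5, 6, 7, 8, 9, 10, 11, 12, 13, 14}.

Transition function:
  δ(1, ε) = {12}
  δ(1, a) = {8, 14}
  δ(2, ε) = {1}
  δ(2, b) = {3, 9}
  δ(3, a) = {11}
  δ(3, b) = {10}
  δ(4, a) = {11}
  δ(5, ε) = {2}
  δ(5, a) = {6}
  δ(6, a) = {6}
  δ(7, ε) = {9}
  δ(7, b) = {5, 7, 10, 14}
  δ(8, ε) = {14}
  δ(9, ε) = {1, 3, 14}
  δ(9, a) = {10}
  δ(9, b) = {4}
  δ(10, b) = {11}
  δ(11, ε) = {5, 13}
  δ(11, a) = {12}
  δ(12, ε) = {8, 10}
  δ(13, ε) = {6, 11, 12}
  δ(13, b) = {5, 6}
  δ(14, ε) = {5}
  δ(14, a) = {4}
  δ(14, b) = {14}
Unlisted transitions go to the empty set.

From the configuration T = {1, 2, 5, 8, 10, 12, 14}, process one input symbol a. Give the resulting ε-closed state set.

{1, 2, 4, 5, 6, 8, 10, 12, 14}

1 on a → {8, 14}.
5 on a → {6}.
14 on a → {4}.
No a-transition from 2, 8, 10, 12.
Union after reading a: {4, 6, 8, 14}.
Now take the ε-closure:
From 14 via ε: add 5.
From 5 via ε: add 2.
From 2 via ε: add 1.
From 1 via ε: add 12.
From 12 via ε: add 10.
No new states can be added; the closed set is {1, 2, 4, 5, 6, 8, 10, 12, 14}.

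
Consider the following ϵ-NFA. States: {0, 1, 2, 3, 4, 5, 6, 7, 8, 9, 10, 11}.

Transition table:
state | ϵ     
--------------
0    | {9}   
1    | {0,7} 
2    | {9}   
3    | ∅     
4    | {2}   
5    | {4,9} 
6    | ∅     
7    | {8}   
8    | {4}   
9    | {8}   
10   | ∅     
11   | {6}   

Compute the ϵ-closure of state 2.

{2, 4, 8, 9}

Start with {2}.
From 2 via ϵ: add 9.
From 9 via ϵ: add 8.
From 8 via ϵ: add 4.
No new states can be added; the closed set is {2, 4, 8, 9}.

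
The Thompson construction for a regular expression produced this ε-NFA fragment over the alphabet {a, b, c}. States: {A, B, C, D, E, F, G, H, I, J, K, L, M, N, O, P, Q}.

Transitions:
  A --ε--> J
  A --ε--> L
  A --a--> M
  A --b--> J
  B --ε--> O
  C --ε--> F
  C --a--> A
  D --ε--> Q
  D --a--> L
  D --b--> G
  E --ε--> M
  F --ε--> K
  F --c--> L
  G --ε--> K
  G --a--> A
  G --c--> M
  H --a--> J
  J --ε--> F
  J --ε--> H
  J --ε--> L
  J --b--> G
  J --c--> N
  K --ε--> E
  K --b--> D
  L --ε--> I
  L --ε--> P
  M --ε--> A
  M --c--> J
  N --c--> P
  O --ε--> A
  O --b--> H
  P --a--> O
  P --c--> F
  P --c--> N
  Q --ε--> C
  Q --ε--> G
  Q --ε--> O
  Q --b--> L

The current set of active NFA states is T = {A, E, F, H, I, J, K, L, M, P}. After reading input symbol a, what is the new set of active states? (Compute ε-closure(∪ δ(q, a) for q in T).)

A on a → {M}.
H on a → {J}.
P on a → {O}.
No a-transition from E, F, I, J, K, L, M.
Union after reading a: {J, M, O}.
Now take the ε-closure:
From J via ε: add F, H, L.
From M via ε: add A.
From F via ε: add K.
From L via ε: add I, P.
From K via ε: add E.
No new states can be added; the closed set is {A, E, F, H, I, J, K, L, M, O, P}.

{A, E, F, H, I, J, K, L, M, O, P}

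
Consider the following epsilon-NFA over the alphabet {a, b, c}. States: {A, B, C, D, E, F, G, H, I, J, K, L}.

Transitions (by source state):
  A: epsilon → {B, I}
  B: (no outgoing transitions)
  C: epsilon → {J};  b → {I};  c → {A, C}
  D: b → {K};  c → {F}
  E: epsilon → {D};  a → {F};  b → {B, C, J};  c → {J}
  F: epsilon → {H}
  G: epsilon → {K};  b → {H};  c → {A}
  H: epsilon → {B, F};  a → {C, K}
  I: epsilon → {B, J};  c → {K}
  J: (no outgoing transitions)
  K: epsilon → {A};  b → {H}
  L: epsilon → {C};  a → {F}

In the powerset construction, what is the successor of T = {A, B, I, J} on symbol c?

{A, B, I, J, K}

I on c → {K}.
No c-transition from A, B, J.
Union after reading c: {K}.
Now take the epsilon-closure:
From K via epsilon: add A.
From A via epsilon: add B, I.
From I via epsilon: add J.
No new states can be added; the closed set is {A, B, I, J, K}.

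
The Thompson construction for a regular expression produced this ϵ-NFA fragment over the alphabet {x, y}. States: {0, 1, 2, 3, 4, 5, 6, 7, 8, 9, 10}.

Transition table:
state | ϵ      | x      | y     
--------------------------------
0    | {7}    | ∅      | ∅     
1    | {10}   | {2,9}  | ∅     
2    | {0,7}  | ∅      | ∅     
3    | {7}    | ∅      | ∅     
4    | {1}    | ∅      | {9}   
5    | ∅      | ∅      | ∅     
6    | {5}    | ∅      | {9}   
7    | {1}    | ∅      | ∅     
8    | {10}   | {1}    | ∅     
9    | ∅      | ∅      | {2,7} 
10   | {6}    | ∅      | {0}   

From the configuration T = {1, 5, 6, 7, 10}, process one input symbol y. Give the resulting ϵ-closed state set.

6 on y → {9}.
10 on y → {0}.
No y-transition from 1, 5, 7.
Union after reading y: {0, 9}.
Now take the ϵ-closure:
From 0 via ϵ: add 7.
From 7 via ϵ: add 1.
From 1 via ϵ: add 10.
From 10 via ϵ: add 6.
From 6 via ϵ: add 5.
No new states can be added; the closed set is {0, 1, 5, 6, 7, 9, 10}.

{0, 1, 5, 6, 7, 9, 10}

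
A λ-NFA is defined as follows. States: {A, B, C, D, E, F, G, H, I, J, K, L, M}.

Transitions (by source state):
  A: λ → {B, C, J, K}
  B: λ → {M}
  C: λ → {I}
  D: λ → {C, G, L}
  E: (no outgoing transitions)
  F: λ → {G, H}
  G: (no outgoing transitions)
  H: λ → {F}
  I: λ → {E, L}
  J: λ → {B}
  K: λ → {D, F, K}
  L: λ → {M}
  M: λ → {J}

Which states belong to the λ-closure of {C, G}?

Start with {C, G}.
From C via λ: add I.
From I via λ: add E, L.
From L via λ: add M.
From M via λ: add J.
From J via λ: add B.
No new states can be added; the closed set is {B, C, E, G, I, J, L, M}.

{B, C, E, G, I, J, L, M}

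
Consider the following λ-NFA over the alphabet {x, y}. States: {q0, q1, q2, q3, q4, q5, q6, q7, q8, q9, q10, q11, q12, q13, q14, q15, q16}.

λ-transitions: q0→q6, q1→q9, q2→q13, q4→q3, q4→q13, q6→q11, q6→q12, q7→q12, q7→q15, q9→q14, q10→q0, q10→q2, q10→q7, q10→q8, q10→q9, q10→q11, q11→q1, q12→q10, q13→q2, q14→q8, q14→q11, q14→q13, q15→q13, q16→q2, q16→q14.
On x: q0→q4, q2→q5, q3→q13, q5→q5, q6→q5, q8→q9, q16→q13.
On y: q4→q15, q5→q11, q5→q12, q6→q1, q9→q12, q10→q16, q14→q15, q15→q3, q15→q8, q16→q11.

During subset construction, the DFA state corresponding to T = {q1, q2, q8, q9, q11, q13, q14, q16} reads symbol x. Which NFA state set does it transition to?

q2 on x → {q5}.
q8 on x → {q9}.
q16 on x → {q13}.
No x-transition from q1, q9, q11, q13, q14.
Union after reading x: {q5, q9, q13}.
Now take the λ-closure:
From q9 via λ: add q14.
From q13 via λ: add q2.
From q14 via λ: add q8, q11.
From q11 via λ: add q1.
No new states can be added; the closed set is {q1, q2, q5, q8, q9, q11, q13, q14}.

{q1, q2, q5, q8, q9, q11, q13, q14}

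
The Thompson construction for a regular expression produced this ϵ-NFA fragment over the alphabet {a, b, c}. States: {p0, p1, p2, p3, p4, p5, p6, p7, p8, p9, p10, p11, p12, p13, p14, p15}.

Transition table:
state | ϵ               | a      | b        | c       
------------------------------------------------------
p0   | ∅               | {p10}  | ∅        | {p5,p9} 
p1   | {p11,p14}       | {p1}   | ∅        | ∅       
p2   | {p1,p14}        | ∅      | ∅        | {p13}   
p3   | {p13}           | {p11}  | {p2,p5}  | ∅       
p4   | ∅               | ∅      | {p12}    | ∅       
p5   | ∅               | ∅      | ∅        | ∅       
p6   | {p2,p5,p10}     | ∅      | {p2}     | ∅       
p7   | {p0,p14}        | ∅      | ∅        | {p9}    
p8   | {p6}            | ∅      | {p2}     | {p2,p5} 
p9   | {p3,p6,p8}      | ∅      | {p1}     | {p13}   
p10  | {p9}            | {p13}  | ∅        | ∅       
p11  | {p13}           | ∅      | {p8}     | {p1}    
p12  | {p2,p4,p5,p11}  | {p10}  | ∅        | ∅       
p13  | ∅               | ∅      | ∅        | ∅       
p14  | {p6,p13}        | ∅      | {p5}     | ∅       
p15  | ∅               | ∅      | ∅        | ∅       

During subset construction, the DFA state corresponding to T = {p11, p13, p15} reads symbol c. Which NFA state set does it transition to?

{p1, p2, p3, p5, p6, p8, p9, p10, p11, p13, p14}

p11 on c → {p1}.
No c-transition from p13, p15.
Union after reading c: {p1}.
Now take the ϵ-closure:
From p1 via ϵ: add p11, p14.
From p11 via ϵ: add p13.
From p14 via ϵ: add p6.
From p6 via ϵ: add p2, p5, p10.
From p10 via ϵ: add p9.
From p9 via ϵ: add p3, p8.
No new states can be added; the closed set is {p1, p2, p3, p5, p6, p8, p9, p10, p11, p13, p14}.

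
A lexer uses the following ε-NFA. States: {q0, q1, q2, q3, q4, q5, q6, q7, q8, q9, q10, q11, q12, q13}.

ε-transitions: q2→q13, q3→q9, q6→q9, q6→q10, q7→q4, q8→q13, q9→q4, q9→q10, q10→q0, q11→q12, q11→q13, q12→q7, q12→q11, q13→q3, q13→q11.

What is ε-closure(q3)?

{q0, q3, q4, q9, q10}

Start with {q3}.
From q3 via ε: add q9.
From q9 via ε: add q4, q10.
From q10 via ε: add q0.
No new states can be added; the closed set is {q0, q3, q4, q9, q10}.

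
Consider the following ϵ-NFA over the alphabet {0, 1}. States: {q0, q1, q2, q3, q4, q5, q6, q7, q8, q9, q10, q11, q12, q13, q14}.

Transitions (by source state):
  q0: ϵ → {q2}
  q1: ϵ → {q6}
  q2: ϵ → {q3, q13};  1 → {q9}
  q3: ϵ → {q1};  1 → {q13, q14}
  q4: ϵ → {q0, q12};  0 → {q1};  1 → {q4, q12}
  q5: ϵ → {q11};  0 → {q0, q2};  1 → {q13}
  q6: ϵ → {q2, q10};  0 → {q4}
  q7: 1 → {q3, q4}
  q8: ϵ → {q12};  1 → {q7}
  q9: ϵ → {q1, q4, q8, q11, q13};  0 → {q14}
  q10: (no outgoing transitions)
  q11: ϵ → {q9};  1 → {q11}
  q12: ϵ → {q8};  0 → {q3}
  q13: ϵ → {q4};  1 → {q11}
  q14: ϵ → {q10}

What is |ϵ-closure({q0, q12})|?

10

Start with {q0, q12}.
From q0 via ϵ: add q2.
From q12 via ϵ: add q8.
From q2 via ϵ: add q3, q13.
From q3 via ϵ: add q1.
From q13 via ϵ: add q4.
From q1 via ϵ: add q6.
From q6 via ϵ: add q10.
ϵ-closure = {q0, q1, q2, q3, q4, q6, q8, q10, q12, q13}, which has 10 states.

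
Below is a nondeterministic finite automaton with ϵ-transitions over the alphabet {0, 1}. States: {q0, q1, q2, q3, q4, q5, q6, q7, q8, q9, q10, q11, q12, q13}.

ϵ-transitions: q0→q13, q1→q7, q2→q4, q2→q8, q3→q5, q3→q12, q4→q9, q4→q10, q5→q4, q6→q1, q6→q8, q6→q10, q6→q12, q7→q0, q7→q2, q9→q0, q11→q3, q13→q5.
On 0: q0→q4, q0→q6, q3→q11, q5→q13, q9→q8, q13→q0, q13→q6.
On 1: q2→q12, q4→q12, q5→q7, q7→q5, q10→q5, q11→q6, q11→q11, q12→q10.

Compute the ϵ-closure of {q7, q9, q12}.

{q0, q2, q4, q5, q7, q8, q9, q10, q12, q13}

Start with {q7, q9, q12}.
From q7 via ϵ: add q0, q2.
From q0 via ϵ: add q13.
From q2 via ϵ: add q4, q8.
From q4 via ϵ: add q10.
From q13 via ϵ: add q5.
No new states can be added; the closed set is {q0, q2, q4, q5, q7, q8, q9, q10, q12, q13}.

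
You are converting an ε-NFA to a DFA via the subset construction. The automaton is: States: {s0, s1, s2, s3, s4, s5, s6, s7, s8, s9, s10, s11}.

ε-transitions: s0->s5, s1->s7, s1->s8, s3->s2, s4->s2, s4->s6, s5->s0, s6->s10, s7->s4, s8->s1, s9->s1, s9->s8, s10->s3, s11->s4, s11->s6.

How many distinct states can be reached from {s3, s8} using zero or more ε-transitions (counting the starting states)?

Start with {s3, s8}.
From s3 via ε: add s2.
From s8 via ε: add s1.
From s1 via ε: add s7.
From s7 via ε: add s4.
From s4 via ε: add s6.
From s6 via ε: add s10.
ε-closure = {s1, s2, s3, s4, s6, s7, s8, s10}, which has 8 states.

8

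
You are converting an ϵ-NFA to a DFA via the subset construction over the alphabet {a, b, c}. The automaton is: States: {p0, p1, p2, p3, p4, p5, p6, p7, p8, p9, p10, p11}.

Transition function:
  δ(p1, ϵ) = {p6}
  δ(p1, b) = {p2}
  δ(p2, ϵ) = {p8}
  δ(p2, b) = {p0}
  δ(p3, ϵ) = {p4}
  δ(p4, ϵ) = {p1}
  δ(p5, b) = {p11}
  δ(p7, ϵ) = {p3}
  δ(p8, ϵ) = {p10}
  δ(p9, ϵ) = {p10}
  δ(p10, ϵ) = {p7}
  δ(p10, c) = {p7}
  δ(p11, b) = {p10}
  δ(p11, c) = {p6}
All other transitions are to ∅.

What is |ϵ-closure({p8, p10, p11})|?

8

Start with {p8, p10, p11}.
From p10 via ϵ: add p7.
From p7 via ϵ: add p3.
From p3 via ϵ: add p4.
From p4 via ϵ: add p1.
From p1 via ϵ: add p6.
ϵ-closure = {p1, p3, p4, p6, p7, p8, p10, p11}, which has 8 states.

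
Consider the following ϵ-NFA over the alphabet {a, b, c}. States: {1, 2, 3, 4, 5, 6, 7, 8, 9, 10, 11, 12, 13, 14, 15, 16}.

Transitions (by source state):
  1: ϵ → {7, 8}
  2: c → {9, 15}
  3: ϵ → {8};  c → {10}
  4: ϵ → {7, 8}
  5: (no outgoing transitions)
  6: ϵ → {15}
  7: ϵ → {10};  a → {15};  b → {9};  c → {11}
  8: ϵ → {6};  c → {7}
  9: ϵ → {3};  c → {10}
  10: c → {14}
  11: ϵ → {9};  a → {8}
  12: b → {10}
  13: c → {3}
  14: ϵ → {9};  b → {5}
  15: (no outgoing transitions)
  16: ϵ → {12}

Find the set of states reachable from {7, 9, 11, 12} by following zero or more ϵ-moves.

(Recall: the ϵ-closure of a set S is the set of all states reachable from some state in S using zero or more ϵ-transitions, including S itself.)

Start with {7, 9, 11, 12}.
From 7 via ϵ: add 10.
From 9 via ϵ: add 3.
From 3 via ϵ: add 8.
From 8 via ϵ: add 6.
From 6 via ϵ: add 15.
No new states can be added; the closed set is {3, 6, 7, 8, 9, 10, 11, 12, 15}.

{3, 6, 7, 8, 9, 10, 11, 12, 15}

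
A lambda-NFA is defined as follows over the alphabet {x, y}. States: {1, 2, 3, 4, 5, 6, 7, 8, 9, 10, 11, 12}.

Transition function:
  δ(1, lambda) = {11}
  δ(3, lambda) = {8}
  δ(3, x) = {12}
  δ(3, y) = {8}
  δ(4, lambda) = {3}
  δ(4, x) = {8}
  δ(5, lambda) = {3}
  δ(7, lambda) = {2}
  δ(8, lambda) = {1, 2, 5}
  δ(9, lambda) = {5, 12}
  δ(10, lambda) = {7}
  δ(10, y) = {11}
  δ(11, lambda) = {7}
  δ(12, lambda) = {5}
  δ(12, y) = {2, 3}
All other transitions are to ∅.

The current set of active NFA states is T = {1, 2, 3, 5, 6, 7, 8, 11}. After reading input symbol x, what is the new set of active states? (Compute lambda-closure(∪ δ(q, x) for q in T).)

3 on x → {12}.
No x-transition from 1, 2, 5, 6, 7, 8, 11.
Union after reading x: {12}.
Now take the lambda-closure:
From 12 via lambda: add 5.
From 5 via lambda: add 3.
From 3 via lambda: add 8.
From 8 via lambda: add 1, 2.
From 1 via lambda: add 11.
From 11 via lambda: add 7.
No new states can be added; the closed set is {1, 2, 3, 5, 7, 8, 11, 12}.

{1, 2, 3, 5, 7, 8, 11, 12}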